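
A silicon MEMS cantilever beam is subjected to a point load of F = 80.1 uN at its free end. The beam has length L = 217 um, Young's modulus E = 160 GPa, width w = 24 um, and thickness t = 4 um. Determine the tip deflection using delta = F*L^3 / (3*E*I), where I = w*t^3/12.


Step 1: Calculate the second moment of area.
I = w * t^3 / 12 = 24 * 4^3 / 12 = 128.0 um^4
Step 2: Convert E to consistent units (1 GPa = 1000 uN/um^2).
E = 160 GPa = 160000 uN/um^2
Step 3: Calculate tip deflection.
delta = F * L^3 / (3 * E * I)
delta = 80.1 * 217^3 / (3 * 160000 * 128.0)
delta = 13.3217 um


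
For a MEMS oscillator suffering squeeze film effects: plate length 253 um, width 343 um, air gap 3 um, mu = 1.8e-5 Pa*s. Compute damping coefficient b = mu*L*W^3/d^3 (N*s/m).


Step 1: Convert to SI.
L = 253e-6 m, W = 343e-6 m, d = 3e-6 m
Step 2: W^3 = (343e-6)^3 = 4.04e-11 m^3
Step 3: d^3 = (3e-6)^3 = 2.70e-17 m^3
Step 4: b = 1.8e-5 * 253e-6 * 4.04e-11 / 2.70e-17
b = 6.81e-03 N*s/m


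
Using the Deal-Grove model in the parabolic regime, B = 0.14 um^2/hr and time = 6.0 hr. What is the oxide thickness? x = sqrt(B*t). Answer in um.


Step 1: Compute B*t = 0.14 * 6.0 = 0.84
Step 2: x = sqrt(0.84)
x = 0.917 um


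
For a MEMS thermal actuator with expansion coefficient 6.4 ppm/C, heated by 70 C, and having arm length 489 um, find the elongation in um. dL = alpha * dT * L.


Step 1: Convert CTE: alpha = 6.4 ppm/C = 6.4e-6 /C
Step 2: dL = 6.4e-6 * 70 * 489
dL = 0.2191 um


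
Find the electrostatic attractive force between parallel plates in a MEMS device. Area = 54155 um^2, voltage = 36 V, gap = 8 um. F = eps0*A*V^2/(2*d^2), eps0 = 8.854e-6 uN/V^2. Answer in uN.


Step 1: Identify parameters.
eps0 = 8.854e-6 uN/V^2, A = 54155 um^2, V = 36 V, d = 8 um
Step 2: Compute V^2 = 36^2 = 1296
Step 3: Compute d^2 = 8^2 = 64
Step 4: F = 0.5 * 8.854e-6 * 54155 * 1296 / 64
F = 4.855 uN


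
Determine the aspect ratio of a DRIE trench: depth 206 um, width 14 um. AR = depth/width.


Step 1: AR = depth / width
Step 2: AR = 206 / 14
AR = 14.7


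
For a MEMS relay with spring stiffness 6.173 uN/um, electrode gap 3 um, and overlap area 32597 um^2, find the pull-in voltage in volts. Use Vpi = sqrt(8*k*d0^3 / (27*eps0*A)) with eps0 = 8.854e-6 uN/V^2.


Step 1: Compute numerator: 8 * k * d0^3 = 8 * 6.173 * 3^3 = 1333.368
Step 2: Compute denominator: 27 * eps0 * A = 27 * 8.854e-6 * 32597 = 7.792574
Step 3: Vpi = sqrt(1333.368 / 7.792574)
Vpi = 13.08 V


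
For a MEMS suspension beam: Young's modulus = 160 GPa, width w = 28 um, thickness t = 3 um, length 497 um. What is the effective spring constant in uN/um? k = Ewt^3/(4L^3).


Step 1: Convert E to consistent units (1 GPa = 1000 uN/um^2).
E = 160 GPa = 160000 uN/um^2
Step 2: Compute t^3 = 3^3 = 27
Step 3: Compute L^3 = 497^3 = 122763473
Step 4: k = 160000 * 28 * 27 / (4 * 122763473)
k = 0.2463 uN/um


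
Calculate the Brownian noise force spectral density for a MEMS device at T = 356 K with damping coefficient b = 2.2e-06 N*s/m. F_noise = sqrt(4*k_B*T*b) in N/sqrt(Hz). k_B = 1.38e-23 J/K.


Step 1: Compute 4 * k_B * T * b
= 4 * 1.38e-23 * 356 * 2.2e-06
= 4.3233e-26 N^2/Hz
Step 2: F_noise = sqrt(4.3233e-26)
F_noise = 2.08e-13 N/sqrt(Hz)


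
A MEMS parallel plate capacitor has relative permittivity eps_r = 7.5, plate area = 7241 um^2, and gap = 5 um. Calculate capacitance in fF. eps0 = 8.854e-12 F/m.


Step 1: Convert area to m^2: A = 7241e-12 m^2
Step 2: Convert gap to m: d = 5e-6 m
Step 3: C = eps0 * eps_r * A / d
C = 8.854e-12 * 7.5 * 7241e-12 / 5e-6
Step 4: Convert to fF (multiply by 1e15).
C = 96.17 fF


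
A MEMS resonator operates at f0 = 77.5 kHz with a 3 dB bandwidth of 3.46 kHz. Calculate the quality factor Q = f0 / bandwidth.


Step 1: Q = f0 / bandwidth
Step 2: Q = 77.5 / 3.46
Q = 22.4


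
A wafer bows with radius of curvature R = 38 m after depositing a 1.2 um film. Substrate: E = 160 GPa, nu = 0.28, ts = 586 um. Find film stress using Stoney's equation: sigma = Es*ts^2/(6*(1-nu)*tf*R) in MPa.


Step 1: Compute numerator: Es * ts^2 = 160 * 586^2 = 54943360 (GPa*um^2)
Step 2: Compute denominator (R in um): 6*(1-nu)*tf*R = 6*0.72*1.2*38e6 = 196992000.0 (um^2)
Step 3: sigma (GPa) = 54943360 / 196992000.0 = 2.78912e-01 GPa
Step 4: Convert to MPa (x1000): sigma = 278.9 MPa


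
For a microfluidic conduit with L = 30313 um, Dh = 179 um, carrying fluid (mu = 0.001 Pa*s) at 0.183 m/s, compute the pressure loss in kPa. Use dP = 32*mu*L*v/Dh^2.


Step 1: Convert to SI: L = 30313e-6 m, Dh = 179e-6 m
Step 2: dP = 32 * 0.001 * 30313e-6 * 0.183 / (179e-6)^2
Step 3: dP = 5540.18 Pa
Step 4: Convert to kPa: dP = 5.54 kPa


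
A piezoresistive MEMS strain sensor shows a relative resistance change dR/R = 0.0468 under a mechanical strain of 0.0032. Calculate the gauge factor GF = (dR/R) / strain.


Step 1: Identify values.
dR/R = 0.0468, strain = 0.0032
Step 2: GF = (dR/R) / strain = 0.0468 / 0.0032
GF = 14.6


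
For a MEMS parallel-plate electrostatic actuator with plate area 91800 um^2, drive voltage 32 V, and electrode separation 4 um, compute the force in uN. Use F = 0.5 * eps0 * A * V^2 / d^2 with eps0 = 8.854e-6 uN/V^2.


Step 1: Identify parameters.
eps0 = 8.854e-6 uN/V^2, A = 91800 um^2, V = 32 V, d = 4 um
Step 2: Compute V^2 = 32^2 = 1024
Step 3: Compute d^2 = 4^2 = 16
Step 4: F = 0.5 * 8.854e-6 * 91800 * 1024 / 16
F = 26.01 uN


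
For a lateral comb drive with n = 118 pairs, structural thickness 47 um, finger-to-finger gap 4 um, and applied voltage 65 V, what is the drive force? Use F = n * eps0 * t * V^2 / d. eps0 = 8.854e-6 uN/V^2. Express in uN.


Step 1: Parameters: n=118, eps0=8.854e-6 uN/V^2, t=47 um, V=65 V, d=4 um
Step 2: V^2 = 4225
Step 3: F = 118 * 8.854e-6 * 47 * 4225 / 4
F = 51.866 uN


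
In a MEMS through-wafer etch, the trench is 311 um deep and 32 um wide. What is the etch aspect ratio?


Step 1: AR = depth / width
Step 2: AR = 311 / 32
AR = 9.7


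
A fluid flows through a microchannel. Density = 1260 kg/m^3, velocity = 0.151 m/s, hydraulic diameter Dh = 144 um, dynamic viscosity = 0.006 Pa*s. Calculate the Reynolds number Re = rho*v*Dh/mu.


Step 1: Convert Dh to meters: Dh = 144e-6 m
Step 2: Re = rho * v * Dh / mu
Re = 1260 * 0.151 * 144e-6 / 0.006
Re = 4.566


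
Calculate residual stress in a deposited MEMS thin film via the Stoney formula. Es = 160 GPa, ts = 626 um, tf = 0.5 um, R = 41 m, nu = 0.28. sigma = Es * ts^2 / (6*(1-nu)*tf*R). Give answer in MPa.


Step 1: Compute numerator: Es * ts^2 = 160 * 626^2 = 62700160 (GPa*um^2)
Step 2: Compute denominator (R in um): 6*(1-nu)*tf*R = 6*0.72*0.5*41e6 = 88560000.0 (um^2)
Step 3: sigma (GPa) = 62700160 / 88560000.0 = 7.07996e-01 GPa
Step 4: Convert to MPa (x1000): sigma = 708.0 MPa


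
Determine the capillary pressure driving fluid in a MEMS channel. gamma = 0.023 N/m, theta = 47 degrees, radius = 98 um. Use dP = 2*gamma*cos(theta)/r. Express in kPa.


Step 1: cos(47 deg) = 0.682
Step 2: Convert r to m: r = 98e-6 m
Step 3: dP = 2 * 0.023 * 0.682 / 98e-6 = 320.1 Pa
Step 4: Convert Pa to kPa (divide by 1000).
dP = 0.32 kPa


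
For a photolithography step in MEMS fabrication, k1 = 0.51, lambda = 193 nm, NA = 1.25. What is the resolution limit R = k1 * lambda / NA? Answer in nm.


Step 1: Identify values: k1 = 0.51, lambda = 193 nm, NA = 1.25
Step 2: R = k1 * lambda / NA
R = 0.51 * 193 / 1.25
R = 78.7 nm


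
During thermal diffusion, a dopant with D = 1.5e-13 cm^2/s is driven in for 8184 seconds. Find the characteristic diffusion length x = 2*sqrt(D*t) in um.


Step 1: Compute D*t = 1.5e-13 * 8184 = 1.2276e-09 cm^2
Step 2: sqrt(D*t) = 3.5037e-05 cm
Step 3: x = 2 * 3.5037e-05 cm = 7.0074e-05 cm
Step 4: Convert to um (1 cm = 1e4 um): x = 0.701 um


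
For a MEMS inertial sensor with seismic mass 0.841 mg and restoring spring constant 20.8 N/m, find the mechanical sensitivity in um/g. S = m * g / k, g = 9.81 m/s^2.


Step 1: Convert mass: m = 0.841 mg = 8.41e-07 kg
Step 2: S = m * g / k = 8.41e-07 * 9.81 / 20.8
Step 3: S = 3.97e-07 m/g
Step 4: Convert to um/g: S = 0.397 um/g


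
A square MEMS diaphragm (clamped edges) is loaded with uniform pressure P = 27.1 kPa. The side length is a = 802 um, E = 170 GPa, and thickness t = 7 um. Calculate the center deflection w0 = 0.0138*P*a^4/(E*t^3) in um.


Step 1: Convert pressure to compatible units (E is in GPa, so P in GPa).
P = 27.1 kPa = 27.1e-6 GPa
Step 2: Compute numerator: 0.0138 * P * a^4.
a^4 = 802^4 = 413711385616
numerator = 0.0138 * 27.1e-6 * 413711385616 = 1.547198e+05
Step 3: Compute denominator: E * t^3 = 170 * 7^3 = 58310
Step 4: w0 = numerator / denominator = 1.547198e+05 / 58310 = 2.6534 um


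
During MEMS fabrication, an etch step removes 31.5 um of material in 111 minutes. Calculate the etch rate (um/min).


Step 1: Etch rate = depth / time
Step 2: rate = 31.5 / 111
rate = 0.284 um/min


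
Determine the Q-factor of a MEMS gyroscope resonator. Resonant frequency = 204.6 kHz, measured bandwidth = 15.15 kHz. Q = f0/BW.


Step 1: Q = f0 / bandwidth
Step 2: Q = 204.6 / 15.15
Q = 13.5


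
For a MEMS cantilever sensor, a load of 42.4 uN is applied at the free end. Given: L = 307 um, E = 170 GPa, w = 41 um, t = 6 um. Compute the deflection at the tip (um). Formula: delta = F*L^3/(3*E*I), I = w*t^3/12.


Step 1: Calculate the second moment of area.
I = w * t^3 / 12 = 41 * 6^3 / 12 = 738.0 um^4
Step 2: Convert E to consistent units (1 GPa = 1000 uN/um^2).
E = 170 GPa = 170000 uN/um^2
Step 3: Calculate tip deflection.
delta = F * L^3 / (3 * E * I)
delta = 42.4 * 307^3 / (3 * 170000 * 738.0)
delta = 3.2595 um


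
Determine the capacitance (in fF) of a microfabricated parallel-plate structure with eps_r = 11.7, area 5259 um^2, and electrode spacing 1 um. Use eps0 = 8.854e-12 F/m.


Step 1: Convert area to m^2: A = 5259e-12 m^2
Step 2: Convert gap to m: d = 1e-6 m
Step 3: C = eps0 * eps_r * A / d
C = 8.854e-12 * 11.7 * 5259e-12 / 1e-6
Step 4: Convert to fF (multiply by 1e15).
C = 544.79 fF


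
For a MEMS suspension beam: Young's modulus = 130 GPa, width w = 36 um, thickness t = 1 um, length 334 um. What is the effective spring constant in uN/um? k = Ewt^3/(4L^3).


Step 1: Convert E to consistent units (1 GPa = 1000 uN/um^2).
E = 130 GPa = 130000 uN/um^2
Step 2: Compute t^3 = 1^3 = 1
Step 3: Compute L^3 = 334^3 = 37259704
Step 4: k = 130000 * 36 * 1 / (4 * 37259704)
k = 0.0314 uN/um


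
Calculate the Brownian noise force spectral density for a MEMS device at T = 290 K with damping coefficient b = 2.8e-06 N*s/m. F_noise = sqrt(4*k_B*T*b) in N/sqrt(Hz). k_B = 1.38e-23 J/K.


Step 1: Compute 4 * k_B * T * b
= 4 * 1.38e-23 * 290 * 2.8e-06
= 4.4822e-26 N^2/Hz
Step 2: F_noise = sqrt(4.4822e-26)
F_noise = 2.12e-13 N/sqrt(Hz)


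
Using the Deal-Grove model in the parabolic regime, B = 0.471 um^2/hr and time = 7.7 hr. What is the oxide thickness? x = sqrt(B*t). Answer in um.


Step 1: Compute B*t = 0.471 * 7.7 = 3.6267
Step 2: x = sqrt(3.6267)
x = 1.904 um


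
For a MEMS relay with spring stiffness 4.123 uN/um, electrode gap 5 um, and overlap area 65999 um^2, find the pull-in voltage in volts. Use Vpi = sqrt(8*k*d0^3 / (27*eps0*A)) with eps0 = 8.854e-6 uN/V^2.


Step 1: Compute numerator: 8 * k * d0^3 = 8 * 4.123 * 5^3 = 4123.0
Step 2: Compute denominator: 27 * eps0 * A = 27 * 8.854e-6 * 65999 = 15.777589
Step 3: Vpi = sqrt(4123.0 / 15.777589)
Vpi = 16.17 V


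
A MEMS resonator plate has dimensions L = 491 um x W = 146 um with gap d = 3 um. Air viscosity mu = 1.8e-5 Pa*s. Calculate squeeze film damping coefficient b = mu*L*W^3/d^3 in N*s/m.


Step 1: Convert to SI.
L = 491e-6 m, W = 146e-6 m, d = 3e-6 m
Step 2: W^3 = (146e-6)^3 = 3.11e-12 m^3
Step 3: d^3 = (3e-6)^3 = 2.70e-17 m^3
Step 4: b = 1.8e-5 * 491e-6 * 3.11e-12 / 2.70e-17
b = 1.02e-03 N*s/m


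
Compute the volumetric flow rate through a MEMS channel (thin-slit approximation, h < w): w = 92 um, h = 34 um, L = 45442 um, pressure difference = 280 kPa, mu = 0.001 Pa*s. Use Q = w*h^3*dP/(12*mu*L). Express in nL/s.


Step 1: Convert all dimensions to SI (meters).
w = 92e-6 m, h = 34e-6 m, L = 45442e-6 m, dP = 280e3 Pa
Step 2: Q = w * h^3 * dP / (12 * mu * L)
Q = 92e-6 * (34e-6)^3 * 280e3 / (12 * 0.001 * 45442e-6) = 1.85670936e-09 m^3/s
Step 3: Convert Q from m^3/s to nL/s (1 m^3 = 1e12 nL, so multiply by 1e12).
Q = 1856.709 nL/s


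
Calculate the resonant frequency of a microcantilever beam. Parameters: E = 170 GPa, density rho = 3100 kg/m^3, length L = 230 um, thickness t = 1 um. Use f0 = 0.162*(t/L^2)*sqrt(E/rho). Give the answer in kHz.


Step 1: Convert units to SI.
t_SI = 1e-6 m, L_SI = 230e-6 m
Step 2: Calculate sqrt(E/rho).
sqrt(170e9 / 3100) = 7405.32 m/s
Step 3: Compute f0.
f0 = 0.162 * 1e-6 / (230e-6)^2 * 7405.32 = 22677.9 Hz = 22.68 kHz


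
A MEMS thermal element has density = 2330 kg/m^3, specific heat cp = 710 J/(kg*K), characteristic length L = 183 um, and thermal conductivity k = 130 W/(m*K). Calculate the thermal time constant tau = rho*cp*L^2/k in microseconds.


Step 1: Convert L to m: L = 183e-6 m
Step 2: L^2 = (183e-6)^2 = 3.3489e-08 m^2
Step 3: tau = 2330 * 710 * 3.3489e-08 / 130 = 4.261604e-04 s
Step 4: Convert to microseconds (multiply by 1e6).
tau = 426.16 us


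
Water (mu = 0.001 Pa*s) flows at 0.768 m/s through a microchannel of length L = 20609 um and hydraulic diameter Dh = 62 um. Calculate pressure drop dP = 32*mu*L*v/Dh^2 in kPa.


Step 1: Convert to SI: L = 20609e-6 m, Dh = 62e-6 m
Step 2: dP = 32 * 0.001 * 20609e-6 * 0.768 / (62e-6)^2
Step 3: dP = 131760.35 Pa
Step 4: Convert to kPa: dP = 131.76 kPa


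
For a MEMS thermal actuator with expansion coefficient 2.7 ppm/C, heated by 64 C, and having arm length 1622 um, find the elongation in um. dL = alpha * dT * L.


Step 1: Convert CTE: alpha = 2.7 ppm/C = 2.7e-6 /C
Step 2: dL = 2.7e-6 * 64 * 1622
dL = 0.2803 um


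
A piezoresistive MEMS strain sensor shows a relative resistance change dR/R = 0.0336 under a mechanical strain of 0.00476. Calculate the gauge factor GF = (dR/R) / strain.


Step 1: Identify values.
dR/R = 0.0336, strain = 0.00476
Step 2: GF = (dR/R) / strain = 0.0336 / 0.00476
GF = 7.1


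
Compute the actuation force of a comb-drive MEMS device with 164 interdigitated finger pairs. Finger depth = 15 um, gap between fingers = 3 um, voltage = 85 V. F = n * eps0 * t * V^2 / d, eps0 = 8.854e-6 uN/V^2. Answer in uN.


Step 1: Parameters: n=164, eps0=8.854e-6 uN/V^2, t=15 um, V=85 V, d=3 um
Step 2: V^2 = 7225
Step 3: F = 164 * 8.854e-6 * 15 * 7225 / 3
F = 52.456 uN


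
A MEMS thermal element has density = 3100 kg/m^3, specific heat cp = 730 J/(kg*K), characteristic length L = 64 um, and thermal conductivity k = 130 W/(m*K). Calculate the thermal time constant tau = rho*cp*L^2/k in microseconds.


Step 1: Convert L to m: L = 64e-6 m
Step 2: L^2 = (64e-6)^2 = 4.096e-09 m^2
Step 3: tau = 3100 * 730 * 4.096e-09 / 130 = 7.130191e-05 s
Step 4: Convert to microseconds (multiply by 1e6).
tau = 71.302 us


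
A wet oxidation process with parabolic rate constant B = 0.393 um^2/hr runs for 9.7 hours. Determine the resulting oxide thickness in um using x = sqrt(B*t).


Step 1: Compute B*t = 0.393 * 9.7 = 3.8121
Step 2: x = sqrt(3.8121)
x = 1.952 um


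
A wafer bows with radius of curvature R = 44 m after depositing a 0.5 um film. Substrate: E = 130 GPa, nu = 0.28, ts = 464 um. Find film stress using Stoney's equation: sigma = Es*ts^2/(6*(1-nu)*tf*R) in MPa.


Step 1: Compute numerator: Es * ts^2 = 130 * 464^2 = 27988480 (GPa*um^2)
Step 2: Compute denominator (R in um): 6*(1-nu)*tf*R = 6*0.72*0.5*44e6 = 95040000.0 (um^2)
Step 3: sigma (GPa) = 27988480 / 95040000.0 = 2.94492e-01 GPa
Step 4: Convert to MPa (x1000): sigma = 294.5 MPa


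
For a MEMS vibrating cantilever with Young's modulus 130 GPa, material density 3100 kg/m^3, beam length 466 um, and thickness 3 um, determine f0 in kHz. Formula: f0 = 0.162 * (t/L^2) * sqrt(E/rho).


Step 1: Convert units to SI.
t_SI = 3e-6 m, L_SI = 466e-6 m
Step 2: Calculate sqrt(E/rho).
sqrt(130e9 / 3100) = 6475.76 m/s
Step 3: Compute f0.
f0 = 0.162 * 3e-6 / (466e-6)^2 * 6475.76 = 14492.9 Hz = 14.49 kHz


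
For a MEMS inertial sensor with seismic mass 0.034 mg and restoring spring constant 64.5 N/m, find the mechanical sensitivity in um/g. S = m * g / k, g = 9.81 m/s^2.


Step 1: Convert mass: m = 0.034 mg = 3.40e-08 kg
Step 2: S = m * g / k = 3.40e-08 * 9.81 / 64.5
Step 3: S = 5.17e-09 m/g
Step 4: Convert to um/g: S = 0.005 um/g


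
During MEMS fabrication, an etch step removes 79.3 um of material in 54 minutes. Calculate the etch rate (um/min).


Step 1: Etch rate = depth / time
Step 2: rate = 79.3 / 54
rate = 1.469 um/min


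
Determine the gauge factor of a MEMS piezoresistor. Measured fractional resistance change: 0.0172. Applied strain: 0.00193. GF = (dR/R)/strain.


Step 1: Identify values.
dR/R = 0.0172, strain = 0.00193
Step 2: GF = (dR/R) / strain = 0.0172 / 0.00193
GF = 8.9


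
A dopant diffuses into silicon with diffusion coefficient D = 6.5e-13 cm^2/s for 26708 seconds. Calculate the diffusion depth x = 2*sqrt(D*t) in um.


Step 1: Compute D*t = 6.5e-13 * 26708 = 1.73602e-08 cm^2
Step 2: sqrt(D*t) = 1.31758e-04 cm
Step 3: x = 2 * 1.31758e-04 cm = 2.63516e-04 cm
Step 4: Convert to um (1 cm = 1e4 um): x = 2.635 um


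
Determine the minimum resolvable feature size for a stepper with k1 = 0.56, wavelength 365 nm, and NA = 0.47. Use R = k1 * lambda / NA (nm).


Step 1: Identify values: k1 = 0.56, lambda = 365 nm, NA = 0.47
Step 2: R = k1 * lambda / NA
R = 0.56 * 365 / 0.47
R = 434.9 nm


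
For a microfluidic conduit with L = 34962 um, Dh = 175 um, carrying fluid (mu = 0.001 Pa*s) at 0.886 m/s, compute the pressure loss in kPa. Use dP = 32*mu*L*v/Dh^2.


Step 1: Convert to SI: L = 34962e-6 m, Dh = 175e-6 m
Step 2: dP = 32 * 0.001 * 34962e-6 * 0.886 / (175e-6)^2
Step 3: dP = 32367.11 Pa
Step 4: Convert to kPa: dP = 32.37 kPa


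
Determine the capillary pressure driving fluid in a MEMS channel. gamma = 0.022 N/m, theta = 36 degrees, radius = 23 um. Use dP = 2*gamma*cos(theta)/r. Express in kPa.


Step 1: cos(36 deg) = 0.809
Step 2: Convert r to m: r = 23e-6 m
Step 3: dP = 2 * 0.022 * 0.809 / 23e-6 = 1547.7 Pa
Step 4: Convert Pa to kPa (divide by 1000).
dP = 1.55 kPa


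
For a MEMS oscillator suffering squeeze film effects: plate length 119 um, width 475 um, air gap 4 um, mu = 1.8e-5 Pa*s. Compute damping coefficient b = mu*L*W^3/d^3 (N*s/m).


Step 1: Convert to SI.
L = 119e-6 m, W = 475e-6 m, d = 4e-6 m
Step 2: W^3 = (475e-6)^3 = 1.07e-10 m^3
Step 3: d^3 = (4e-6)^3 = 6.40e-17 m^3
Step 4: b = 1.8e-5 * 119e-6 * 1.07e-10 / 6.40e-17
b = 3.59e-03 N*s/m


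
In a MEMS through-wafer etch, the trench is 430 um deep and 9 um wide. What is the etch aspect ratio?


Step 1: AR = depth / width
Step 2: AR = 430 / 9
AR = 47.8


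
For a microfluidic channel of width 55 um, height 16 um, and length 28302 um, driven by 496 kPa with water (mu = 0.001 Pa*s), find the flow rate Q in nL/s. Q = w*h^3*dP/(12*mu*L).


Step 1: Convert all dimensions to SI (meters).
w = 55e-6 m, h = 16e-6 m, L = 28302e-6 m, dP = 496e3 Pa
Step 2: Q = w * h^3 * dP / (12 * mu * L)
Q = 55e-6 * (16e-6)^3 * 496e3 / (12 * 0.001 * 28302e-6) = 3.2900761e-10 m^3/s
Step 3: Convert Q from m^3/s to nL/s (1 m^3 = 1e12 nL, so multiply by 1e12).
Q = 329.008 nL/s


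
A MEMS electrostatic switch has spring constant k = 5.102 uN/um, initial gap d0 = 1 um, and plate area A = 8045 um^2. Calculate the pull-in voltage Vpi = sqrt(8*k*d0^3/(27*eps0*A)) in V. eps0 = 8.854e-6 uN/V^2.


Step 1: Compute numerator: 8 * k * d0^3 = 8 * 5.102 * 1^3 = 40.816
Step 2: Compute denominator: 27 * eps0 * A = 27 * 8.854e-6 * 8045 = 1.923222
Step 3: Vpi = sqrt(40.816 / 1.923222)
Vpi = 4.61 V


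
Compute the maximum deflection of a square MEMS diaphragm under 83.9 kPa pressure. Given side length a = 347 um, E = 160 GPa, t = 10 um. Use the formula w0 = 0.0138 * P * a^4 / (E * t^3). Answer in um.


Step 1: Convert pressure to compatible units (E is in GPa, so P in GPa).
P = 83.9 kPa = 83.9e-6 GPa
Step 2: Compute numerator: 0.0138 * P * a^4.
a^4 = 347^4 = 14498327281
numerator = 0.0138 * 83.9e-6 * 14498327281 = 1.67865e+04
Step 3: Compute denominator: E * t^3 = 160 * 10^3 = 160000
Step 4: w0 = numerator / denominator = 1.67865e+04 / 160000 = 0.1049 um


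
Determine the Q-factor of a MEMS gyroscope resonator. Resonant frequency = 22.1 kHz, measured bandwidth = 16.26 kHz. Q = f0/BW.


Step 1: Q = f0 / bandwidth
Step 2: Q = 22.1 / 16.26
Q = 1.4


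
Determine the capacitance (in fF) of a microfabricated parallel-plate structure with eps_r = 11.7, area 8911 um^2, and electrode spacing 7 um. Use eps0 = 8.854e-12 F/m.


Step 1: Convert area to m^2: A = 8911e-12 m^2
Step 2: Convert gap to m: d = 7e-6 m
Step 3: C = eps0 * eps_r * A / d
C = 8.854e-12 * 11.7 * 8911e-12 / 7e-6
Step 4: Convert to fF (multiply by 1e15).
C = 131.87 fF


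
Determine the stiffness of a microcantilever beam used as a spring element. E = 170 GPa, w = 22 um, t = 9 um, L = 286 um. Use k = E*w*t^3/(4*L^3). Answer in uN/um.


Step 1: Convert E to consistent units (1 GPa = 1000 uN/um^2).
E = 170 GPa = 170000 uN/um^2
Step 2: Compute t^3 = 9^3 = 729
Step 3: Compute L^3 = 286^3 = 23393656
Step 4: k = 170000 * 22 * 729 / (4 * 23393656)
k = 29.1367 uN/um


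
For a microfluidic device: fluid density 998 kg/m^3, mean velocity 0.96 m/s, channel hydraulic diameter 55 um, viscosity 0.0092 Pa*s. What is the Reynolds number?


Step 1: Convert Dh to meters: Dh = 55e-6 m
Step 2: Re = rho * v * Dh / mu
Re = 998 * 0.96 * 55e-6 / 0.0092
Re = 5.728


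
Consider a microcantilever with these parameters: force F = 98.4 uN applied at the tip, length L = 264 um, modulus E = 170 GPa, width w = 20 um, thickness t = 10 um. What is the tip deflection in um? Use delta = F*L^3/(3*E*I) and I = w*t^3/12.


Step 1: Calculate the second moment of area.
I = w * t^3 / 12 = 20 * 10^3 / 12 = 1666.6667 um^4
Step 2: Convert E to consistent units (1 GPa = 1000 uN/um^2).
E = 170 GPa = 170000 uN/um^2
Step 3: Calculate tip deflection.
delta = F * L^3 / (3 * E * I)
delta = 98.4 * 264^3 / (3 * 170000 * 1666.6667)
delta = 2.13 um


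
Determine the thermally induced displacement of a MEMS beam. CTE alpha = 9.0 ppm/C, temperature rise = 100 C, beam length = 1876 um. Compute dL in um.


Step 1: Convert CTE: alpha = 9.0 ppm/C = 9.0e-6 /C
Step 2: dL = 9.0e-6 * 100 * 1876
dL = 1.6884 um


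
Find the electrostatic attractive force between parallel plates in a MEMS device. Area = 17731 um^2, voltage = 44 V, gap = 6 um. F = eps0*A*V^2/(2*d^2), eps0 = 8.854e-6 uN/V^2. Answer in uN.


Step 1: Identify parameters.
eps0 = 8.854e-6 uN/V^2, A = 17731 um^2, V = 44 V, d = 6 um
Step 2: Compute V^2 = 44^2 = 1936
Step 3: Compute d^2 = 6^2 = 36
Step 4: F = 0.5 * 8.854e-6 * 17731 * 1936 / 36
F = 4.221 uN


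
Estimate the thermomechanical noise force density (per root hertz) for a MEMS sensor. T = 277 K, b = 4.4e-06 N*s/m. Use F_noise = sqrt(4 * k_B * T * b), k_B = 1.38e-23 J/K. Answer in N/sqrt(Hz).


Step 1: Compute 4 * k_B * T * b
= 4 * 1.38e-23 * 277 * 4.4e-06
= 6.7278e-26 N^2/Hz
Step 2: F_noise = sqrt(6.7278e-26)
F_noise = 2.59e-13 N/sqrt(Hz)


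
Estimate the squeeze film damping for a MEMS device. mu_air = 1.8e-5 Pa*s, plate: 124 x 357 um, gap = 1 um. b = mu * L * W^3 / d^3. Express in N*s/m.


Step 1: Convert to SI.
L = 124e-6 m, W = 357e-6 m, d = 1e-6 m
Step 2: W^3 = (357e-6)^3 = 4.55e-11 m^3
Step 3: d^3 = (1e-6)^3 = 1.00e-18 m^3
Step 4: b = 1.8e-5 * 124e-6 * 4.55e-11 / 1.00e-18
b = 1.02e-01 N*s/m


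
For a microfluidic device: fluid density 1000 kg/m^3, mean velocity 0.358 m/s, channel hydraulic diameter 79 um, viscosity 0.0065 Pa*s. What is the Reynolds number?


Step 1: Convert Dh to meters: Dh = 79e-6 m
Step 2: Re = rho * v * Dh / mu
Re = 1000 * 0.358 * 79e-6 / 0.0065
Re = 4.351


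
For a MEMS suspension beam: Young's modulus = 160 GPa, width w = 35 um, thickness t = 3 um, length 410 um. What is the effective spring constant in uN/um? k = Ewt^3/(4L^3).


Step 1: Convert E to consistent units (1 GPa = 1000 uN/um^2).
E = 160 GPa = 160000 uN/um^2
Step 2: Compute t^3 = 3^3 = 27
Step 3: Compute L^3 = 410^3 = 68921000
Step 4: k = 160000 * 35 * 27 / (4 * 68921000)
k = 0.5485 uN/um


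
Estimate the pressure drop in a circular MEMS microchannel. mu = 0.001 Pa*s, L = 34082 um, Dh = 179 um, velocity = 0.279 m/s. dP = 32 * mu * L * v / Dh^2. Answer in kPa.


Step 1: Convert to SI: L = 34082e-6 m, Dh = 179e-6 m
Step 2: dP = 32 * 0.001 * 34082e-6 * 0.279 / (179e-6)^2
Step 3: dP = 9496.71 Pa
Step 4: Convert to kPa: dP = 9.5 kPa


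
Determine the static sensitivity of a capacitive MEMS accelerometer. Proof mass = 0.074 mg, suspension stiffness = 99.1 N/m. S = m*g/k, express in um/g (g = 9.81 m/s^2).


Step 1: Convert mass: m = 0.074 mg = 7.40e-08 kg
Step 2: S = m * g / k = 7.40e-08 * 9.81 / 99.1
Step 3: S = 7.33e-09 m/g
Step 4: Convert to um/g: S = 0.007 um/g


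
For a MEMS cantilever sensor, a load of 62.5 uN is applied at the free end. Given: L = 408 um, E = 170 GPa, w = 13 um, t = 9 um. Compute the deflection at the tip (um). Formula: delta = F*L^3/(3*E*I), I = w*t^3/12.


Step 1: Calculate the second moment of area.
I = w * t^3 / 12 = 13 * 9^3 / 12 = 789.75 um^4
Step 2: Convert E to consistent units (1 GPa = 1000 uN/um^2).
E = 170 GPa = 170000 uN/um^2
Step 3: Calculate tip deflection.
delta = F * L^3 / (3 * E * I)
delta = 62.5 * 408^3 / (3 * 170000 * 789.75)
delta = 10.539 um


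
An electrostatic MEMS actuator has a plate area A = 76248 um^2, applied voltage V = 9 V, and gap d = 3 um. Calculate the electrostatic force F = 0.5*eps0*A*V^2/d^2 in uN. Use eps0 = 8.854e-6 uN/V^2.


Step 1: Identify parameters.
eps0 = 8.854e-6 uN/V^2, A = 76248 um^2, V = 9 V, d = 3 um
Step 2: Compute V^2 = 9^2 = 81
Step 3: Compute d^2 = 3^2 = 9
Step 4: F = 0.5 * 8.854e-6 * 76248 * 81 / 9
F = 3.038 uN


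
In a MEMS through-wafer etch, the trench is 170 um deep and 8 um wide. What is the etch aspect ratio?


Step 1: AR = depth / width
Step 2: AR = 170 / 8
AR = 21.3


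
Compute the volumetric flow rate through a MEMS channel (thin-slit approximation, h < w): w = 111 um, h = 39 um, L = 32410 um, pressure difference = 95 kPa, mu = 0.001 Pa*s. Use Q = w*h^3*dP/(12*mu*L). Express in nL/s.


Step 1: Convert all dimensions to SI (meters).
w = 111e-6 m, h = 39e-6 m, L = 32410e-6 m, dP = 95e3 Pa
Step 2: Q = w * h^3 * dP / (12 * mu * L)
Q = 111e-6 * (39e-6)^3 * 95e3 / (12 * 0.001 * 32410e-6) = 1.60834839e-09 m^3/s
Step 3: Convert Q from m^3/s to nL/s (1 m^3 = 1e12 nL, so multiply by 1e12).
Q = 1608.348 nL/s


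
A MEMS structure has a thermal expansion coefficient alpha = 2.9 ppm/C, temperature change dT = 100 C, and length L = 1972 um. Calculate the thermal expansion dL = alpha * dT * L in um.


Step 1: Convert CTE: alpha = 2.9 ppm/C = 2.9e-6 /C
Step 2: dL = 2.9e-6 * 100 * 1972
dL = 0.5719 um


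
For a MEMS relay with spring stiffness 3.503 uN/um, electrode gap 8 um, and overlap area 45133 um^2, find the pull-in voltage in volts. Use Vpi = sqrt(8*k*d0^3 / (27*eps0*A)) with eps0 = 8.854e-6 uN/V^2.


Step 1: Compute numerator: 8 * k * d0^3 = 8 * 3.503 * 8^3 = 14348.288
Step 2: Compute denominator: 27 * eps0 * A = 27 * 8.854e-6 * 45133 = 10.789405
Step 3: Vpi = sqrt(14348.288 / 10.789405)
Vpi = 36.47 V


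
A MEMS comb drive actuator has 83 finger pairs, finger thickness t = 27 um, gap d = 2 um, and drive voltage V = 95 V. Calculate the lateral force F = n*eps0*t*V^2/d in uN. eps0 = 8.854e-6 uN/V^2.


Step 1: Parameters: n=83, eps0=8.854e-6 uN/V^2, t=27 um, V=95 V, d=2 um
Step 2: V^2 = 9025
Step 3: F = 83 * 8.854e-6 * 27 * 9025 / 2
F = 89.536 uN


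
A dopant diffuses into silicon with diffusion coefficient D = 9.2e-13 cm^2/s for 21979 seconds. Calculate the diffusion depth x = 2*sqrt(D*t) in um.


Step 1: Compute D*t = 9.2e-13 * 21979 = 2.022068e-08 cm^2
Step 2: sqrt(D*t) = 1.42199e-04 cm
Step 3: x = 2 * 1.42199e-04 cm = 2.84398e-04 cm
Step 4: Convert to um (1 cm = 1e4 um): x = 2.844 um


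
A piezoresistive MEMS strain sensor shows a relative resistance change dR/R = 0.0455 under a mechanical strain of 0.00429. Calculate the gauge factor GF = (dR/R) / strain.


Step 1: Identify values.
dR/R = 0.0455, strain = 0.00429
Step 2: GF = (dR/R) / strain = 0.0455 / 0.00429
GF = 10.6


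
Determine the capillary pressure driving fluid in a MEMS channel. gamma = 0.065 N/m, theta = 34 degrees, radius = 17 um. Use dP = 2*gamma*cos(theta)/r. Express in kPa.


Step 1: cos(34 deg) = 0.829
Step 2: Convert r to m: r = 17e-6 m
Step 3: dP = 2 * 0.065 * 0.829 / 17e-6 = 6339.4 Pa
Step 4: Convert Pa to kPa (divide by 1000).
dP = 6.34 kPa


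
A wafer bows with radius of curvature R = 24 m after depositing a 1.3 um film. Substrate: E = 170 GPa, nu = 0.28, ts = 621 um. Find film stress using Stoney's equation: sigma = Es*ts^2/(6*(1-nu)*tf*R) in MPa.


Step 1: Compute numerator: Es * ts^2 = 170 * 621^2 = 65558970 (GPa*um^2)
Step 2: Compute denominator (R in um): 6*(1-nu)*tf*R = 6*0.72*1.3*24e6 = 134784000.0 (um^2)
Step 3: sigma (GPa) = 65558970 / 134784000.0 = 4.864e-01 GPa
Step 4: Convert to MPa (x1000): sigma = 486.4 MPa


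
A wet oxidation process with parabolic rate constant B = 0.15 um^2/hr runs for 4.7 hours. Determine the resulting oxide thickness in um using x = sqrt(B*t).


Step 1: Compute B*t = 0.15 * 4.7 = 0.705
Step 2: x = sqrt(0.705)
x = 0.84 um


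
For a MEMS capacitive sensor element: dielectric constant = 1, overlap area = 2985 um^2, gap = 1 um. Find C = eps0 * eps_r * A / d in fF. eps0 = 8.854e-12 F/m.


Step 1: Convert area to m^2: A = 2985e-12 m^2
Step 2: Convert gap to m: d = 1e-6 m
Step 3: C = eps0 * eps_r * A / d
C = 8.854e-12 * 1 * 2985e-12 / 1e-6
Step 4: Convert to fF (multiply by 1e15).
C = 26.43 fF


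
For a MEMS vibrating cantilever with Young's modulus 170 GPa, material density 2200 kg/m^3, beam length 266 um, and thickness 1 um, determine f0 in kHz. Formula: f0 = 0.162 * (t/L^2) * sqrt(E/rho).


Step 1: Convert units to SI.
t_SI = 1e-6 m, L_SI = 266e-6 m
Step 2: Calculate sqrt(E/rho).
sqrt(170e9 / 2200) = 8790.49 m/s
Step 3: Compute f0.
f0 = 0.162 * 1e-6 / (266e-6)^2 * 8790.49 = 20126.3 Hz = 20.13 kHz


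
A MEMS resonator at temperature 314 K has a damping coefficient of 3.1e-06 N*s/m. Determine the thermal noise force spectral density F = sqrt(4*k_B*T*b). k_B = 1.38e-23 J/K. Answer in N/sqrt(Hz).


Step 1: Compute 4 * k_B * T * b
= 4 * 1.38e-23 * 314 * 3.1e-06
= 5.3732e-26 N^2/Hz
Step 2: F_noise = sqrt(5.3732e-26)
F_noise = 2.32e-13 N/sqrt(Hz)


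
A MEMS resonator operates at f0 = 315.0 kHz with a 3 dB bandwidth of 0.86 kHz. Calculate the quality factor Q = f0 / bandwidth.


Step 1: Q = f0 / bandwidth
Step 2: Q = 315.0 / 0.86
Q = 366.3


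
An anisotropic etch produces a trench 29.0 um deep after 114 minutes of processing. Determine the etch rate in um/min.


Step 1: Etch rate = depth / time
Step 2: rate = 29.0 / 114
rate = 0.254 um/min


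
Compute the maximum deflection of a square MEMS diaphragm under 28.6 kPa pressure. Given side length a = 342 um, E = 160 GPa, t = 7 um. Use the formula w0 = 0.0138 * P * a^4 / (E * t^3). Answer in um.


Step 1: Convert pressure to compatible units (E is in GPa, so P in GPa).
P = 28.6 kPa = 28.6e-6 GPa
Step 2: Compute numerator: 0.0138 * P * a^4.
a^4 = 342^4 = 13680577296
numerator = 0.0138 * 28.6e-6 * 13680577296 = 5.3995e+03
Step 3: Compute denominator: E * t^3 = 160 * 7^3 = 54880
Step 4: w0 = numerator / denominator = 5.3995e+03 / 54880 = 0.0984 um


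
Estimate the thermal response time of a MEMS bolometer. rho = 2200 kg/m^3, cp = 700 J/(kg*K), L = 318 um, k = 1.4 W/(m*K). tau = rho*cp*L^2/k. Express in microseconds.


Step 1: Convert L to m: L = 318e-6 m
Step 2: L^2 = (318e-6)^2 = 1.01124e-07 m^2
Step 3: tau = 2200 * 700 * 1.01124e-07 / 1.4 = 1.112364e-01 s
Step 4: Convert to microseconds (multiply by 1e6).
tau = 111236.4 us


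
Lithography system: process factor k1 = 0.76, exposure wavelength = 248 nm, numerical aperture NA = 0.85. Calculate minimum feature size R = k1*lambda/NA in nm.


Step 1: Identify values: k1 = 0.76, lambda = 248 nm, NA = 0.85
Step 2: R = k1 * lambda / NA
R = 0.76 * 248 / 0.85
R = 221.7 nm


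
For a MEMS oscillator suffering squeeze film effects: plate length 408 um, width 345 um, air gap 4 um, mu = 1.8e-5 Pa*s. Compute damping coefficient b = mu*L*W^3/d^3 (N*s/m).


Step 1: Convert to SI.
L = 408e-6 m, W = 345e-6 m, d = 4e-6 m
Step 2: W^3 = (345e-6)^3 = 4.11e-11 m^3
Step 3: d^3 = (4e-6)^3 = 6.40e-17 m^3
Step 4: b = 1.8e-5 * 408e-6 * 4.11e-11 / 6.40e-17
b = 4.71e-03 N*s/m


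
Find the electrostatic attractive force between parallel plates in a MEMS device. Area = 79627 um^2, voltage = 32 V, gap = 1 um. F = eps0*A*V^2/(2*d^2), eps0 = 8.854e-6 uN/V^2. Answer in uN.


Step 1: Identify parameters.
eps0 = 8.854e-6 uN/V^2, A = 79627 um^2, V = 32 V, d = 1 um
Step 2: Compute V^2 = 32^2 = 1024
Step 3: Compute d^2 = 1^2 = 1
Step 4: F = 0.5 * 8.854e-6 * 79627 * 1024 / 1
F = 360.969 uN


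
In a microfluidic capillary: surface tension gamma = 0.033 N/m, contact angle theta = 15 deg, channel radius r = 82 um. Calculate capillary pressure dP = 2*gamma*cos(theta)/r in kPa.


Step 1: cos(15 deg) = 0.9659
Step 2: Convert r to m: r = 82e-6 m
Step 3: dP = 2 * 0.033 * 0.9659 / 82e-6 = 777.4 Pa
Step 4: Convert Pa to kPa (divide by 1000).
dP = 0.78 kPa


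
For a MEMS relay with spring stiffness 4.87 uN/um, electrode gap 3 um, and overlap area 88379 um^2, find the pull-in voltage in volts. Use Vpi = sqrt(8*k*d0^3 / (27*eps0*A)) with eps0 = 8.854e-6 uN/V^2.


Step 1: Compute numerator: 8 * k * d0^3 = 8 * 4.87 * 3^3 = 1051.92
Step 2: Compute denominator: 27 * eps0 * A = 27 * 8.854e-6 * 88379 = 21.127707
Step 3: Vpi = sqrt(1051.92 / 21.127707)
Vpi = 7.06 V


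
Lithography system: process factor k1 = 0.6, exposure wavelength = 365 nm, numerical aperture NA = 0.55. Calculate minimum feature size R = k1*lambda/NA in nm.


Step 1: Identify values: k1 = 0.6, lambda = 365 nm, NA = 0.55
Step 2: R = k1 * lambda / NA
R = 0.6 * 365 / 0.55
R = 398.2 nm


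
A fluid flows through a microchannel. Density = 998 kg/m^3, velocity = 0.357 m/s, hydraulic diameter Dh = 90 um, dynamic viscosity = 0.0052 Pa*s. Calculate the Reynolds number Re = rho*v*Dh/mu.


Step 1: Convert Dh to meters: Dh = 90e-6 m
Step 2: Re = rho * v * Dh / mu
Re = 998 * 0.357 * 90e-6 / 0.0052
Re = 6.166


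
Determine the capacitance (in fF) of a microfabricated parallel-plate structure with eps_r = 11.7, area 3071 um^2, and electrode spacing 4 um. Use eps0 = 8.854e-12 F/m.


Step 1: Convert area to m^2: A = 3071e-12 m^2
Step 2: Convert gap to m: d = 4e-6 m
Step 3: C = eps0 * eps_r * A / d
C = 8.854e-12 * 11.7 * 3071e-12 / 4e-6
Step 4: Convert to fF (multiply by 1e15).
C = 79.53 fF


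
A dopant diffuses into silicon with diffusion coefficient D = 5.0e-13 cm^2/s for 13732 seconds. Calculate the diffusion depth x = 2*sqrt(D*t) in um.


Step 1: Compute D*t = 5.0e-13 * 13732 = 6.866e-09 cm^2
Step 2: sqrt(D*t) = 8.28613e-05 cm
Step 3: x = 2 * 8.28613e-05 cm = 1.657226e-04 cm
Step 4: Convert to um (1 cm = 1e4 um): x = 1.657 um


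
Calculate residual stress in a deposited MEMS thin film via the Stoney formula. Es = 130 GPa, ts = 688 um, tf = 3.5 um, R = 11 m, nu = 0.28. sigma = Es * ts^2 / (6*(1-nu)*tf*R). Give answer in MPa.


Step 1: Compute numerator: Es * ts^2 = 130 * 688^2 = 61534720 (GPa*um^2)
Step 2: Compute denominator (R in um): 6*(1-nu)*tf*R = 6*0.72*3.5*11e6 = 166320000.0 (um^2)
Step 3: sigma (GPa) = 61534720 / 166320000.0 = 3.69978e-01 GPa
Step 4: Convert to MPa (x1000): sigma = 370.0 MPa


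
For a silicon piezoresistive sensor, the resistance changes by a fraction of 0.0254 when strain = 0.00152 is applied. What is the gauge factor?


Step 1: Identify values.
dR/R = 0.0254, strain = 0.00152
Step 2: GF = (dR/R) / strain = 0.0254 / 0.00152
GF = 16.7


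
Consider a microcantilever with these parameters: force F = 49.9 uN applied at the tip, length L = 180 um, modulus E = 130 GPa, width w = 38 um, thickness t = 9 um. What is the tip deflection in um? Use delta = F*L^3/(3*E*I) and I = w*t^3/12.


Step 1: Calculate the second moment of area.
I = w * t^3 / 12 = 38 * 9^3 / 12 = 2308.5 um^4
Step 2: Convert E to consistent units (1 GPa = 1000 uN/um^2).
E = 130 GPa = 130000 uN/um^2
Step 3: Calculate tip deflection.
delta = F * L^3 / (3 * E * I)
delta = 49.9 * 180^3 / (3 * 130000 * 2308.5)
delta = 0.3232 um


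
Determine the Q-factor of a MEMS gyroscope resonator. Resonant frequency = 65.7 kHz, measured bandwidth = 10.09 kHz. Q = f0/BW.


Step 1: Q = f0 / bandwidth
Step 2: Q = 65.7 / 10.09
Q = 6.5


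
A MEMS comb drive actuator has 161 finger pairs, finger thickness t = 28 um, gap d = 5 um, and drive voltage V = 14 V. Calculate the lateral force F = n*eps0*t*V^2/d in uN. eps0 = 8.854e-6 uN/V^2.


Step 1: Parameters: n=161, eps0=8.854e-6 uN/V^2, t=28 um, V=14 V, d=5 um
Step 2: V^2 = 196
Step 3: F = 161 * 8.854e-6 * 28 * 196 / 5
F = 1.565 uN


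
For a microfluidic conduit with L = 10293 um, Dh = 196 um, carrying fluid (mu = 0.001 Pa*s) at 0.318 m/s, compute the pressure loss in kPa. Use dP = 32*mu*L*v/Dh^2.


Step 1: Convert to SI: L = 10293e-6 m, Dh = 196e-6 m
Step 2: dP = 32 * 0.001 * 10293e-6 * 0.318 / (196e-6)^2
Step 3: dP = 2726.51 Pa
Step 4: Convert to kPa: dP = 2.73 kPa


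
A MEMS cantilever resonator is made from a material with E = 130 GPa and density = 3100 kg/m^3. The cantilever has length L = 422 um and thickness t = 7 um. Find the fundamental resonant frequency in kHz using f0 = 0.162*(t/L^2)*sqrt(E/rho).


Step 1: Convert units to SI.
t_SI = 7e-6 m, L_SI = 422e-6 m
Step 2: Calculate sqrt(E/rho).
sqrt(130e9 / 3100) = 6475.76 m/s
Step 3: Compute f0.
f0 = 0.162 * 7e-6 / (422e-6)^2 * 6475.76 = 41236.2 Hz = 41.24 kHz


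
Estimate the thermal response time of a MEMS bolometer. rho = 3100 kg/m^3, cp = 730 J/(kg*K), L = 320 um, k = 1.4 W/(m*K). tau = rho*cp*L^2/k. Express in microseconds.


Step 1: Convert L to m: L = 320e-6 m
Step 2: L^2 = (320e-6)^2 = 1.024e-07 m^2
Step 3: tau = 3100 * 730 * 1.024e-07 / 1.4 = 1.6552228571e-01 s
Step 4: Convert to microseconds (multiply by 1e6).
tau = 165522.286 us


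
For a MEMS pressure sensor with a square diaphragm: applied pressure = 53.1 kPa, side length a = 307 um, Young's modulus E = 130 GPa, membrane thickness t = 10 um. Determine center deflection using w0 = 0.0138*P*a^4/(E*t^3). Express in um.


Step 1: Convert pressure to compatible units (E is in GPa, so P in GPa).
P = 53.1 kPa = 53.1e-6 GPa
Step 2: Compute numerator: 0.0138 * P * a^4.
a^4 = 307^4 = 8882874001
numerator = 0.0138 * 53.1e-6 * 8882874001 = 6.5092e+03
Step 3: Compute denominator: E * t^3 = 130 * 10^3 = 130000
Step 4: w0 = numerator / denominator = 6.5092e+03 / 130000 = 0.0501 um


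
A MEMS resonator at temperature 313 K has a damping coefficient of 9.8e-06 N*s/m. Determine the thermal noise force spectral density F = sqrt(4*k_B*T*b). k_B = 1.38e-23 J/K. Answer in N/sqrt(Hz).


Step 1: Compute 4 * k_B * T * b
= 4 * 1.38e-23 * 313 * 9.8e-06
= 1.6932e-25 N^2/Hz
Step 2: F_noise = sqrt(1.6932e-25)
F_noise = 4.11e-13 N/sqrt(Hz)


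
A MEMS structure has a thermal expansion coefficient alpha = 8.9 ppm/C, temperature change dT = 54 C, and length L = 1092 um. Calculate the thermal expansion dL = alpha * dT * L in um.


Step 1: Convert CTE: alpha = 8.9 ppm/C = 8.9e-6 /C
Step 2: dL = 8.9e-6 * 54 * 1092
dL = 0.5248 um


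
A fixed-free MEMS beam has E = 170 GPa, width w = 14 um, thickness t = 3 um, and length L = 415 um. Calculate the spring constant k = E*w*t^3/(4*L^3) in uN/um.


Step 1: Convert E to consistent units (1 GPa = 1000 uN/um^2).
E = 170 GPa = 170000 uN/um^2
Step 2: Compute t^3 = 3^3 = 27
Step 3: Compute L^3 = 415^3 = 71473375
Step 4: k = 170000 * 14 * 27 / (4 * 71473375)
k = 0.2248 uN/um
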